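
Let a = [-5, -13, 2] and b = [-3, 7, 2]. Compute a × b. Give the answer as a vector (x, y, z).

i: (-13)·2 - 2·7 = -26 - 14 = -40
j: 2·(-3) - (-5)·2 = -6 - (-10) = 4
k: (-5)·7 - (-13)·(-3) = -35 - 39 = -74
a × b = (-40, 4, -74)

(-40, 4, -74)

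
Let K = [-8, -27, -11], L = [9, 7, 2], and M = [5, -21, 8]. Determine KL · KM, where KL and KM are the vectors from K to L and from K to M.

672

KL = L − K = (17, 34, 13)
KM = M − K = (13, 6, 19)
KL · KM = 17·13 + 34·6 + 13·19 = 221 + 204 + 247 = 672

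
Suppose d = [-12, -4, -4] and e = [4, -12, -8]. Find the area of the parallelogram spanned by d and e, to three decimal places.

195.959

i: (-4)·(-8) - (-4)·(-12) = 32 - 48 = -16
j: (-4)·4 - (-12)·(-8) = -16 - 96 = -112
k: (-12)·(-12) - (-4)·4 = 144 - (-16) = 160
d × e = (-16, -112, 160)
|d × e| = √((-16)² + (-112)² + 160²) = √38400 ≈ 195.9592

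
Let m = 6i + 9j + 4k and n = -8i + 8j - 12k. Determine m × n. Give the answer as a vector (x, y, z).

(-140, 40, 120)

i: 9·(-12) - 4·8 = -108 - 32 = -140
j: 4·(-8) - 6·(-12) = -32 - (-72) = 40
k: 6·8 - 9·(-8) = 48 - (-72) = 120
m × n = (-140, 40, 120)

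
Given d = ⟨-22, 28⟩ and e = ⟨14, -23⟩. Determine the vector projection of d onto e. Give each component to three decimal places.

(-18.383, 30.201)

d · e = (-22)·14 + 28·(-23) = -308 - 644 = -952
|e|² = 196 + 529 = 725
proj_e d = (-952/725) · (14, -23) ≈ (-18.383, 30.201)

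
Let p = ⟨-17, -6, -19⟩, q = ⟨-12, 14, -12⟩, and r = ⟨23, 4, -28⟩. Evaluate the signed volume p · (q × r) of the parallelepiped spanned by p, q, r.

q × r:
i: 14·(-28) - (-12)·4 = -392 - (-48) = -344
j: (-12)·23 - (-12)·(-28) = -276 - 336 = -612
k: (-12)·4 - 14·23 = -48 - 322 = -370
q × r = (-344, -612, -370)
p · (q × r) = (-17)·(-344) + (-6)·(-612) + (-19)·(-370) = 5848 + 3672 + 7030 = 16550

16550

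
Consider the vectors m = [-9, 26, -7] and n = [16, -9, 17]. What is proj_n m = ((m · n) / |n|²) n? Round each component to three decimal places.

m · n = (-9)·16 + 26·(-9) + (-7)·17 = -144 - 234 - 119 = -497
|n|² = 256 + 81 + 289 = 626
proj_n m = (-497/626) · (16, -9, 17) ≈ (-12.703, 7.145, -13.497)

(-12.703, 7.145, -13.497)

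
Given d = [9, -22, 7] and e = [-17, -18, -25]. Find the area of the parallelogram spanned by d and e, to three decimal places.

869.200

i: (-22)·(-25) - 7·(-18) = 550 - (-126) = 676
j: 7·(-17) - 9·(-25) = -119 - (-225) = 106
k: 9·(-18) - (-22)·(-17) = -162 - 374 = -536
d × e = (676, 106, -536)
|d × e| = √(676² + 106² + (-536)²) = √755508 ≈ 869.1996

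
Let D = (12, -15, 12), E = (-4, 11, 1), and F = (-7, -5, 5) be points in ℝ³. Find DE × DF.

(-72, 97, 334)

DE = (-16, 26, -11)
DF = (-19, 10, -7)
i: 26·(-7) - (-11)·10 = -182 - (-110) = -72
j: (-11)·(-19) - (-16)·(-7) = 209 - 112 = 97
k: (-16)·10 - 26·(-19) = -160 - (-494) = 334
DE × DF = (-72, 97, 334)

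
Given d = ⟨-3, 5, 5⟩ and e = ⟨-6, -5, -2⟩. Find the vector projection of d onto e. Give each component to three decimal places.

d · e = (-3)·(-6) + 5·(-5) + 5·(-2) = 18 - 25 - 10 = -17
|e|² = 36 + 25 + 4 = 65
proj_e d = (-17/65) · (-6, -5, -2) ≈ (1.569, 1.308, 0.523)

(1.569, 1.308, 0.523)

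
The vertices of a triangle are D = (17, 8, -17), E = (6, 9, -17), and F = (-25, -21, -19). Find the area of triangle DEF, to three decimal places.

180.838

DE = (-11, 1, 0),  DF = (-42, -29, -2)
i: 1·(-2) - 0·(-29) = -2 - 0 = -2
j: 0·(-42) - (-11)·(-2) = 0 - 22 = -22
k: (-11)·(-29) - 1·(-42) = 319 - (-42) = 361
DE × DF = (-2, -22, 361)
|DE × DF| = √130809 ≈ 361.6753
area = ½ · 361.6753 ≈ 180.838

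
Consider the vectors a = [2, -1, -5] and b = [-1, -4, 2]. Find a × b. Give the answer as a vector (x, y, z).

(-22, 1, -9)

i: (-1)·2 - (-5)·(-4) = -2 - 20 = -22
j: (-5)·(-1) - 2·2 = 5 - 4 = 1
k: 2·(-4) - (-1)·(-1) = -8 - 1 = -9
a × b = (-22, 1, -9)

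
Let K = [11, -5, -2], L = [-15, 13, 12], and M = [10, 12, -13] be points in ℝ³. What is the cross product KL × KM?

KL = (-26, 18, 14)
KM = (-1, 17, -11)
i: 18·(-11) - 14·17 = -198 - 238 = -436
j: 14·(-1) - (-26)·(-11) = -14 - 286 = -300
k: (-26)·17 - 18·(-1) = -442 - (-18) = -424
KL × KM = (-436, -300, -424)

(-436, -300, -424)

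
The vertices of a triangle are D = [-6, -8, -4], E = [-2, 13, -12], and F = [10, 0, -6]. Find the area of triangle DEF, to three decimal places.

DE = (4, 21, -8),  DF = (16, 8, -2)
i: 21·(-2) - (-8)·8 = -42 - (-64) = 22
j: (-8)·16 - 4·(-2) = -128 - (-8) = -120
k: 4·8 - 21·16 = 32 - 336 = -304
DE × DF = (22, -120, -304)
|DE × DF| = √107300 ≈ 327.5668
area = ½ · 327.5668 ≈ 163.783

163.783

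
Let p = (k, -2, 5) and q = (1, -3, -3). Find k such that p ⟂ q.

9

p · q = k·1 + (-2)·(-3) + 5·(-3) = -9 + 1k
Set equal to 0: 1k = 9, so k = 9.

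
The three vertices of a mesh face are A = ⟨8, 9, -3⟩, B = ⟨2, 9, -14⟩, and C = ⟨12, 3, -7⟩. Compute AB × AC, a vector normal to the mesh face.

(-66, -68, 36)

AB = (-6, 0, -11)
AC = (4, -6, -4)
i: 0·(-4) - (-11)·(-6) = 0 - 66 = -66
j: (-11)·4 - (-6)·(-4) = -44 - 24 = -68
k: (-6)·(-6) - 0·4 = 36 - 0 = 36
AB × AC = (-66, -68, 36)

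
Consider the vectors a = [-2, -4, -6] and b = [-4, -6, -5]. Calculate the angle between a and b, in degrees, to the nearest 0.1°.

a · b = (-2)·(-4) + (-4)·(-6) + (-6)·(-5) = 8 + 24 + 30 = 62
|a|² = 4 + 16 + 36 = 56,  |a| = √56 ≈ 7.483315
|b|² = 16 + 36 + 25 = 77,  |b| = √77 ≈ 8.774964
cos θ = 62 / (7.483315 · 8.774964) ≈ 0.94417
θ = arccos(0.94417) ≈ 19.2°

19.2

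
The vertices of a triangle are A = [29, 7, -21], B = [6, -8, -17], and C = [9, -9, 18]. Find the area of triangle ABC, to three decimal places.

AB = (-23, -15, 4),  AC = (-20, -16, 39)
i: (-15)·39 - 4·(-16) = -585 - (-64) = -521
j: 4·(-20) - (-23)·39 = -80 - (-897) = 817
k: (-23)·(-16) - (-15)·(-20) = 368 - 300 = 68
AB × AC = (-521, 817, 68)
|AB × AC| = √943554 ≈ 971.3671
area = ½ · 971.3671 ≈ 485.684

485.684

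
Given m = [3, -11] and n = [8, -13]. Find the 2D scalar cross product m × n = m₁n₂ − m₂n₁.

49

3·(-13) - (-11)·8 = -39 - (-88) = 49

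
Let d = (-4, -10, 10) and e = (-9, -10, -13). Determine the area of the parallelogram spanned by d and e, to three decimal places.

274.889

i: (-10)·(-13) - 10·(-10) = 130 - (-100) = 230
j: 10·(-9) - (-4)·(-13) = -90 - 52 = -142
k: (-4)·(-10) - (-10)·(-9) = 40 - 90 = -50
d × e = (230, -142, -50)
|d × e| = √(230² + (-142)² + (-50)²) = √75564 ≈ 274.8891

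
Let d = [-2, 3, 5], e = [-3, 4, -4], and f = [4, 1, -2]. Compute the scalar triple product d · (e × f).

-153

e × f:
i: 4·(-2) - (-4)·1 = -8 - (-4) = -4
j: (-4)·4 - (-3)·(-2) = -16 - 6 = -22
k: (-3)·1 - 4·4 = -3 - 16 = -19
e × f = (-4, -22, -19)
d · (e × f) = (-2)·(-4) + 3·(-22) + 5·(-19) = 8 - 66 - 95 = -153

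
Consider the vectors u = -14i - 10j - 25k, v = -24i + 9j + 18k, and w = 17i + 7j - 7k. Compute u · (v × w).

9291

v × w:
i: 9·(-7) - 18·7 = -63 - 126 = -189
j: 18·17 - (-24)·(-7) = 306 - 168 = 138
k: (-24)·7 - 9·17 = -168 - 153 = -321
v × w = (-189, 138, -321)
u · (v × w) = (-14)·(-189) + (-10)·138 + (-25)·(-321) = 2646 - 1380 + 8025 = 9291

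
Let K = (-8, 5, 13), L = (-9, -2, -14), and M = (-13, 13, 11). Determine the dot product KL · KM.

3

KL = L − K = (-1, -7, -27)
KM = M − K = (-5, 8, -2)
KL · KM = (-1)·(-5) + (-7)·8 + (-27)·(-2) = 5 - 56 + 54 = 3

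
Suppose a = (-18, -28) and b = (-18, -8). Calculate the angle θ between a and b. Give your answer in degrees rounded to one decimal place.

33.3

a · b = (-18)·(-18) + (-28)·(-8) = 324 + 224 = 548
|a|² = 324 + 784 = 1108,  |a| = √1108 ≈ 33.286634
|b|² = 324 + 64 = 388,  |b| = √388 ≈ 19.697716
cos θ = 548 / (33.286634 · 19.697716) ≈ 0.83579
θ = arccos(0.83579) ≈ 33.3°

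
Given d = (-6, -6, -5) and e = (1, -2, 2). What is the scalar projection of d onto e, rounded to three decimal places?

d · e = (-6)·1 + (-6)·(-2) + (-5)·2 = -6 + 12 - 10 = -4
|e| = √(1 + 4 + 4) = √9 ≈ 3.0000
comp_e d = -4 / √9 ≈ -1.333

-1.333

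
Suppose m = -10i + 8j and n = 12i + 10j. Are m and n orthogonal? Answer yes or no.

no

m · n = (-10)·12 + 8·10 = -120 + 80 = -40
Nonzero, so the vectors are not orthogonal.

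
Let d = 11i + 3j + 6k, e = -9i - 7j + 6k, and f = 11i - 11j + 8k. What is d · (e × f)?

1580

e × f:
i: (-7)·8 - 6·(-11) = -56 - (-66) = 10
j: 6·11 - (-9)·8 = 66 - (-72) = 138
k: (-9)·(-11) - (-7)·11 = 99 - (-77) = 176
e × f = (10, 138, 176)
d · (e × f) = 11·10 + 3·138 + 6·176 = 110 + 414 + 1056 = 1580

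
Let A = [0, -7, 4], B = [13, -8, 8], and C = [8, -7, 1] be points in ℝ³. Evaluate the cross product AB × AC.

(3, 71, 8)

AB = (13, -1, 4)
AC = (8, 0, -3)
i: (-1)·(-3) - 4·0 = 3 - 0 = 3
j: 4·8 - 13·(-3) = 32 - (-39) = 71
k: 13·0 - (-1)·8 = 0 - (-8) = 8
AB × AC = (3, 71, 8)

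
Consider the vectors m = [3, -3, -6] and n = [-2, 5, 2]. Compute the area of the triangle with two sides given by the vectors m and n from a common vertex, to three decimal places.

13.162

i: (-3)·2 - (-6)·5 = -6 - (-30) = 24
j: (-6)·(-2) - 3·2 = 12 - 6 = 6
k: 3·5 - (-3)·(-2) = 15 - 6 = 9
m × n = (24, 6, 9)
|m × n| = √(24² + 6² + 9²) = √693 ≈ 26.3249
area = ½ · 26.3249 ≈ 13.162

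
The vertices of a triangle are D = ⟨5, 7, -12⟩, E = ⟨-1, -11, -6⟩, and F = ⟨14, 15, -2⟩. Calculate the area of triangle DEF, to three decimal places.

DE = (-6, -18, 6),  DF = (9, 8, 10)
i: (-18)·10 - 6·8 = -180 - 48 = -228
j: 6·9 - (-6)·10 = 54 - (-60) = 114
k: (-6)·8 - (-18)·9 = -48 - (-162) = 114
DE × DF = (-228, 114, 114)
|DE × DF| = √77976 ≈ 279.2418
area = ½ · 279.2418 ≈ 139.621

139.621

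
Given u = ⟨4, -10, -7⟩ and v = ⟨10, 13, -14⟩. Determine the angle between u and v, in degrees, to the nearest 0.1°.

u · v = 4·10 + (-10)·13 + (-7)·(-14) = 40 - 130 + 98 = 8
|u|² = 16 + 100 + 49 = 165,  |u| = √165 ≈ 12.845233
|v|² = 100 + 169 + 196 = 465,  |v| = √465 ≈ 21.563859
cos θ = 8 / (12.845233 · 21.563859) ≈ 0.02888
θ = arccos(0.02888) ≈ 88.3°

88.3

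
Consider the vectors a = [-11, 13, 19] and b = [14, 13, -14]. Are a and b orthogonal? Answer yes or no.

a · b = (-11)·14 + 13·13 + 19·(-14) = -154 + 169 - 266 = -251
Nonzero, so the vectors are not orthogonal.

no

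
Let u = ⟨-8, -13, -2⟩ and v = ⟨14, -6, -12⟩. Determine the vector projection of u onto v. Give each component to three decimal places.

u · v = (-8)·14 + (-13)·(-6) + (-2)·(-12) = -112 + 78 + 24 = -10
|v|² = 196 + 36 + 144 = 376
proj_v u = (-10/376) · (14, -6, -12) ≈ (-0.372, 0.160, 0.319)

(-0.372, 0.160, 0.319)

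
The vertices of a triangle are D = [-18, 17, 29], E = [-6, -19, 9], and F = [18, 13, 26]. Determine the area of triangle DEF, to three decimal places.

DE = (12, -36, -20),  DF = (36, -4, -3)
i: (-36)·(-3) - (-20)·(-4) = 108 - 80 = 28
j: (-20)·36 - 12·(-3) = -720 - (-36) = -684
k: 12·(-4) - (-36)·36 = -48 - (-1296) = 1248
DE × DF = (28, -684, 1248)
|DE × DF| = √2026144 ≈ 1423.4269
area = ½ · 1423.4269 ≈ 711.713

711.713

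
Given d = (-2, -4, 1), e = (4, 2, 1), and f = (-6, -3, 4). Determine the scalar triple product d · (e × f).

66

e × f:
i: 2·4 - 1·(-3) = 8 - (-3) = 11
j: 1·(-6) - 4·4 = -6 - 16 = -22
k: 4·(-3) - 2·(-6) = -12 - (-12) = 0
e × f = (11, -22, 0)
d · (e × f) = (-2)·11 + (-4)·(-22) + 1·0 = -22 + 88 + 0 = 66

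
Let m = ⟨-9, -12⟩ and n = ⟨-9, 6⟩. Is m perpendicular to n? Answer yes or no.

no

m · n = (-9)·(-9) + (-12)·6 = 81 - 72 = 9
Nonzero, so the vectors are not orthogonal.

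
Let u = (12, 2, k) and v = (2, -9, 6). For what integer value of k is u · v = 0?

u · v = 12·2 + 2·(-9) + k·6 = 6 + 6k
Set equal to 0: 6k = -6, so k = -1.

-1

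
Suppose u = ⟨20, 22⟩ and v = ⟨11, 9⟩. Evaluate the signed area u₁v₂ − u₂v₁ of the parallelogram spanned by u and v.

20·9 - 22·11 = 180 - 242 = -62

-62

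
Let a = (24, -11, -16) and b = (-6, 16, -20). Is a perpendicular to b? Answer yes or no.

a · b = 24·(-6) + (-11)·16 + (-16)·(-20) = -144 - 176 + 320 = 0
Zero, so the vectors are orthogonal.

yes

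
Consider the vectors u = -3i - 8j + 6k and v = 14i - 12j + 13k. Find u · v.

u · v = (-3)·14 + (-8)·(-12) + 6·13 = -42 + 96 + 78 = 132

132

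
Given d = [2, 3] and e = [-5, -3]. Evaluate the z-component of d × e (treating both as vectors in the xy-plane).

2·(-3) - 3·(-5) = -6 - (-15) = 9

9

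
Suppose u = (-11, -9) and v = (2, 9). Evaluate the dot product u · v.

-103

u · v = (-11)·2 + (-9)·9 = -22 - 81 = -103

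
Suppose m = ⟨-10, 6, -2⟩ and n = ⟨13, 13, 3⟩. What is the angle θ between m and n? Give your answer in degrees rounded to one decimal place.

m · n = (-10)·13 + 6·13 + (-2)·3 = -130 + 78 - 6 = -58
|m|² = 100 + 36 + 4 = 140,  |m| = √140 ≈ 11.832160
|n|² = 169 + 169 + 9 = 347,  |n| = √347 ≈ 18.627936
cos θ = -58 / (11.832160 · 18.627936) ≈ -0.26315
θ = arccos(-0.26315) ≈ 105.3°

105.3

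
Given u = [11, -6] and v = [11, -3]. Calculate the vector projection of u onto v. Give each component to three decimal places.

(11.762, -3.208)

u · v = 11·11 + (-6)·(-3) = 121 + 18 = 139
|v|² = 121 + 9 = 130
proj_v u = (139/130) · (11, -3) ≈ (11.762, -3.208)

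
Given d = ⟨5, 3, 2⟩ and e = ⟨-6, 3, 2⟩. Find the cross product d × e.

(0, -22, 33)

i: 3·2 - 2·3 = 6 - 6 = 0
j: 2·(-6) - 5·2 = -12 - 10 = -22
k: 5·3 - 3·(-6) = 15 - (-18) = 33
d × e = (0, -22, 33)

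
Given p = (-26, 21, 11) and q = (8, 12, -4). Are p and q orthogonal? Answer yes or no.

yes

p · q = (-26)·8 + 21·12 + 11·(-4) = -208 + 252 - 44 = 0
Zero, so the vectors are orthogonal.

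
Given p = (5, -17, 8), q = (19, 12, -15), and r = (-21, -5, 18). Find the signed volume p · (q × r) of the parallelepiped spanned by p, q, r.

2420

q × r:
i: 12·18 - (-15)·(-5) = 216 - 75 = 141
j: (-15)·(-21) - 19·18 = 315 - 342 = -27
k: 19·(-5) - 12·(-21) = -95 - (-252) = 157
q × r = (141, -27, 157)
p · (q × r) = 5·141 + (-17)·(-27) + 8·157 = 705 + 459 + 1256 = 2420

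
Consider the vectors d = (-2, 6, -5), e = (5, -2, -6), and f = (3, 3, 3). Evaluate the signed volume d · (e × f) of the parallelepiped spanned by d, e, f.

e × f:
i: (-2)·3 - (-6)·3 = -6 - (-18) = 12
j: (-6)·3 - 5·3 = -18 - 15 = -33
k: 5·3 - (-2)·3 = 15 - (-6) = 21
e × f = (12, -33, 21)
d · (e × f) = (-2)·12 + 6·(-33) + (-5)·21 = -24 - 198 - 105 = -327

-327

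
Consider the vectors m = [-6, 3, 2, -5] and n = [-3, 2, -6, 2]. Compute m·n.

m · n = (-6)·(-3) + 3·2 + 2·(-6) + (-5)·2 = 18 + 6 - 12 - 10 = 2

2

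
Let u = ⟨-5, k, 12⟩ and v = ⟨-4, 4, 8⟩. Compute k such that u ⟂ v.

u · v = (-5)·(-4) + k·4 + 12·8 = 116 + 4k
Set equal to 0: 4k = -116, so k = -29.

-29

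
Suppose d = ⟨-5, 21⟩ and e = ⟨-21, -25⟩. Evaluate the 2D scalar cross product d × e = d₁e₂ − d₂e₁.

566

(-5)·(-25) - 21·(-21) = 125 - (-441) = 566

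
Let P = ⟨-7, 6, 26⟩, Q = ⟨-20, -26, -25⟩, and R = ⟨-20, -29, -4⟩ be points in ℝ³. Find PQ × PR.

(-825, 273, 39)

PQ = (-13, -32, -51)
PR = (-13, -35, -30)
i: (-32)·(-30) - (-51)·(-35) = 960 - 1785 = -825
j: (-51)·(-13) - (-13)·(-30) = 663 - 390 = 273
k: (-13)·(-35) - (-32)·(-13) = 455 - 416 = 39
PQ × PR = (-825, 273, 39)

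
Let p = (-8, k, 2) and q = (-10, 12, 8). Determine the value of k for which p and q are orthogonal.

-8

p · q = (-8)·(-10) + k·12 + 2·8 = 96 + 12k
Set equal to 0: 12k = -96, so k = -8.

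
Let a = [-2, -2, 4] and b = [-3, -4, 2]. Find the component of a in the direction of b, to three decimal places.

4.085

a · b = (-2)·(-3) + (-2)·(-4) + 4·2 = 6 + 8 + 8 = 22
|b| = √(9 + 16 + 4) = √29 ≈ 5.3852
comp_b a = 22 / √29 ≈ 4.085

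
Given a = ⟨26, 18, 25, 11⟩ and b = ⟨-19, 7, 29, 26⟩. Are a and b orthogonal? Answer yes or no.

no

a · b = 26·(-19) + 18·7 + 25·29 + 11·26 = -494 + 126 + 725 + 286 = 643
Nonzero, so the vectors are not orthogonal.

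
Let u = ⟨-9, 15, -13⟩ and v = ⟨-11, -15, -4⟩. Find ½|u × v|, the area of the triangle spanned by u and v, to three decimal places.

204.006

i: 15·(-4) - (-13)·(-15) = -60 - 195 = -255
j: (-13)·(-11) - (-9)·(-4) = 143 - 36 = 107
k: (-9)·(-15) - 15·(-11) = 135 - (-165) = 300
u × v = (-255, 107, 300)
|u × v| = √((-255)² + 107² + 300²) = √166474 ≈ 408.0123
area = ½ · 408.0123 ≈ 204.006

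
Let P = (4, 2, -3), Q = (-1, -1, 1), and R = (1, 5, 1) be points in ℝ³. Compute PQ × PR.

(-24, 8, -24)

PQ = (-5, -3, 4)
PR = (-3, 3, 4)
i: (-3)·4 - 4·3 = -12 - 12 = -24
j: 4·(-3) - (-5)·4 = -12 - (-20) = 8
k: (-5)·3 - (-3)·(-3) = -15 - 9 = -24
PQ × PR = (-24, 8, -24)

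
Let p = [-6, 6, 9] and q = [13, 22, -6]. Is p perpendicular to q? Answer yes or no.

p · q = (-6)·13 + 6·22 + 9·(-6) = -78 + 132 - 54 = 0
Zero, so the vectors are orthogonal.

yes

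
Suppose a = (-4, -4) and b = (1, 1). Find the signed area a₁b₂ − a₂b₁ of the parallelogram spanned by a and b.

0

(-4)·1 - (-4)·1 = -4 - (-4) = 0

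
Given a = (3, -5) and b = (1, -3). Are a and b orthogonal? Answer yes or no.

no

a · b = 3·1 + (-5)·(-3) = 3 + 15 = 18
Nonzero, so the vectors are not orthogonal.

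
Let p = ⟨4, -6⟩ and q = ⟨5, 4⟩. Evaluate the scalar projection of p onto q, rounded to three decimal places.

p · q = 4·5 + (-6)·4 = 20 - 24 = -4
|q| = √(25 + 16) = √41 ≈ 6.4031
comp_q p = -4 / √41 ≈ -0.625

-0.625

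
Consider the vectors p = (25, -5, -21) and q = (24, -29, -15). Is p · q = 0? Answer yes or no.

p · q = 25·24 + (-5)·(-29) + (-21)·(-15) = 600 + 145 + 315 = 1060
Nonzero, so the vectors are not orthogonal.

no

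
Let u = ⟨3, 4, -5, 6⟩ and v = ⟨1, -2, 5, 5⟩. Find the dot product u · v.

u · v = 3·1 + 4·(-2) + (-5)·5 + 6·5 = 3 - 8 - 25 + 30 = 0

0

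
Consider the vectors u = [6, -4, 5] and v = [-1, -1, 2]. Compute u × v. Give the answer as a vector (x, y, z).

i: (-4)·2 - 5·(-1) = -8 - (-5) = -3
j: 5·(-1) - 6·2 = -5 - 12 = -17
k: 6·(-1) - (-4)·(-1) = -6 - 4 = -10
u × v = (-3, -17, -10)

(-3, -17, -10)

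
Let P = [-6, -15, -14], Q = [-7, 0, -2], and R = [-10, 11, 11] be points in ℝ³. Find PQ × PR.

(63, -23, 34)

PQ = (-1, 15, 12)
PR = (-4, 26, 25)
i: 15·25 - 12·26 = 375 - 312 = 63
j: 12·(-4) - (-1)·25 = -48 - (-25) = -23
k: (-1)·26 - 15·(-4) = -26 - (-60) = 34
PQ × PR = (63, -23, 34)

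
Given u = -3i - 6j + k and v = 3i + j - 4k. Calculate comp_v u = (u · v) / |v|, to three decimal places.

u · v = (-3)·3 + (-6)·1 + 1·(-4) = -9 - 6 - 4 = -19
|v| = √(9 + 1 + 16) = √26 ≈ 5.0990
comp_v u = -19 / √26 ≈ -3.726

-3.726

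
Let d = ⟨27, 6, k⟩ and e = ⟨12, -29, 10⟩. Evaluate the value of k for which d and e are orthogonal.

d · e = 27·12 + 6·(-29) + k·10 = 150 + 10k
Set equal to 0: 10k = -150, so k = -15.

-15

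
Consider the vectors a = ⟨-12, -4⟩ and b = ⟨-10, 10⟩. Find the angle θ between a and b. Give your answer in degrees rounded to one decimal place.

a · b = (-12)·(-10) + (-4)·10 = 120 - 40 = 80
|a|² = 144 + 16 = 160,  |a| = √160 ≈ 12.649111
|b|² = 100 + 100 = 200,  |b| = √200 ≈ 14.142136
cos θ = 80 / (12.649111 · 14.142136) ≈ 0.44721
θ = arccos(0.44721) ≈ 63.4°

63.4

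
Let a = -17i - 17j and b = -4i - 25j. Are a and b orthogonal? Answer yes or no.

a · b = (-17)·(-4) + (-17)·(-25) = 68 + 425 = 493
Nonzero, so the vectors are not orthogonal.

no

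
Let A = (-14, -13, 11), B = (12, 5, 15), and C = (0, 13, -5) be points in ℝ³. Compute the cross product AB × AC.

AB = (26, 18, 4)
AC = (14, 26, -16)
i: 18·(-16) - 4·26 = -288 - 104 = -392
j: 4·14 - 26·(-16) = 56 - (-416) = 472
k: 26·26 - 18·14 = 676 - 252 = 424
AB × AC = (-392, 472, 424)

(-392, 472, 424)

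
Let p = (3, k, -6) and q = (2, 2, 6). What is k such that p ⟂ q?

15

p · q = 3·2 + k·2 + (-6)·6 = -30 + 2k
Set equal to 0: 2k = 30, so k = 15.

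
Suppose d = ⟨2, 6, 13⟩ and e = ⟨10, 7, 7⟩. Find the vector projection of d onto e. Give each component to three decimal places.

d · e = 2·10 + 6·7 + 13·7 = 20 + 42 + 91 = 153
|e|² = 100 + 49 + 49 = 198
proj_e d = (153/198) · (10, 7, 7) ≈ (7.727, 5.409, 5.409)

(7.727, 5.409, 5.409)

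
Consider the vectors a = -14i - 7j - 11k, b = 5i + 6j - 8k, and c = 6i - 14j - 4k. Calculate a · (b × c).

3266

b × c:
i: 6·(-4) - (-8)·(-14) = -24 - 112 = -136
j: (-8)·6 - 5·(-4) = -48 - (-20) = -28
k: 5·(-14) - 6·6 = -70 - 36 = -106
b × c = (-136, -28, -106)
a · (b × c) = (-14)·(-136) + (-7)·(-28) + (-11)·(-106) = 1904 + 196 + 1166 = 3266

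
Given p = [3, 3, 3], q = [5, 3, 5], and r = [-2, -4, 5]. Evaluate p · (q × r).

q × r:
i: 3·5 - 5·(-4) = 15 - (-20) = 35
j: 5·(-2) - 5·5 = -10 - 25 = -35
k: 5·(-4) - 3·(-2) = -20 - (-6) = -14
q × r = (35, -35, -14)
p · (q × r) = 3·35 + 3·(-35) + 3·(-14) = 105 - 105 - 42 = -42

-42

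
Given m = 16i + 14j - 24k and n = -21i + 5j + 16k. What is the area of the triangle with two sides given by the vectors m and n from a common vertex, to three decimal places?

282.717

i: 14·16 - (-24)·5 = 224 - (-120) = 344
j: (-24)·(-21) - 16·16 = 504 - 256 = 248
k: 16·5 - 14·(-21) = 80 - (-294) = 374
m × n = (344, 248, 374)
|m × n| = √(344² + 248² + 374²) = √319716 ≈ 565.4343
area = ½ · 565.4343 ≈ 282.717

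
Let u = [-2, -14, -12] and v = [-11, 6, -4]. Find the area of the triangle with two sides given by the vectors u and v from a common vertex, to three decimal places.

121.774

i: (-14)·(-4) - (-12)·6 = 56 - (-72) = 128
j: (-12)·(-11) - (-2)·(-4) = 132 - 8 = 124
k: (-2)·6 - (-14)·(-11) = -12 - 154 = -166
u × v = (128, 124, -166)
|u × v| = √(128² + 124² + (-166)²) = √59316 ≈ 243.5488
area = ½ · 243.5488 ≈ 121.774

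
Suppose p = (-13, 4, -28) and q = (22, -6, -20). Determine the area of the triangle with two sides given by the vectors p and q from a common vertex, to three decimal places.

455.242

i: 4·(-20) - (-28)·(-6) = -80 - 168 = -248
j: (-28)·22 - (-13)·(-20) = -616 - 260 = -876
k: (-13)·(-6) - 4·22 = 78 - 88 = -10
p × q = (-248, -876, -10)
|p × q| = √((-248)² + (-876)² + (-10)²) = √828980 ≈ 910.4834
area = ½ · 910.4834 ≈ 455.242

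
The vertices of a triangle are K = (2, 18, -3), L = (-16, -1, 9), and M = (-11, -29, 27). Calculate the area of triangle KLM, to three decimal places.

355.771

KL = (-18, -19, 12),  KM = (-13, -47, 30)
i: (-19)·30 - 12·(-47) = -570 - (-564) = -6
j: 12·(-13) - (-18)·30 = -156 - (-540) = 384
k: (-18)·(-47) - (-19)·(-13) = 846 - 247 = 599
KL × KM = (-6, 384, 599)
|KL × KM| = √506293 ≈ 711.5427
area = ½ · 711.5427 ≈ 355.771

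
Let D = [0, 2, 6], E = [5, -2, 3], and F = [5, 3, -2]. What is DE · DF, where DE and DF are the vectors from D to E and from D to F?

DE = E − D = (5, -4, -3)
DF = F − D = (5, 1, -8)
DE · DF = 5·5 + (-4)·1 + (-3)·(-8) = 25 - 4 + 24 = 45

45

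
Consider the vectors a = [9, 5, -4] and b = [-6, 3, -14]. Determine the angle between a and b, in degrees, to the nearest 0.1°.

a · b = 9·(-6) + 5·3 + (-4)·(-14) = -54 + 15 + 56 = 17
|a|² = 81 + 25 + 16 = 122,  |a| = √122 ≈ 11.045361
|b|² = 36 + 9 + 196 = 241,  |b| = √241 ≈ 15.524175
cos θ = 17 / (11.045361 · 15.524175) ≈ 0.09914
θ = arccos(0.09914) ≈ 84.3°

84.3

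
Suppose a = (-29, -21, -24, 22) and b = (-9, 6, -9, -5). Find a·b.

a · b = (-29)·(-9) + (-21)·6 + (-24)·(-9) + 22·(-5) = 261 - 126 + 216 - 110 = 241

241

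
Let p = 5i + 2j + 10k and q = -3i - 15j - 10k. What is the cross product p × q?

(130, 20, -69)

i: 2·(-10) - 10·(-15) = -20 - (-150) = 130
j: 10·(-3) - 5·(-10) = -30 - (-50) = 20
k: 5·(-15) - 2·(-3) = -75 - (-6) = -69
p × q = (130, 20, -69)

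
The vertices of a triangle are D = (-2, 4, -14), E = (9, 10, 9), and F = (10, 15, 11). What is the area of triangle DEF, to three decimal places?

DE = (11, 6, 23),  DF = (12, 11, 25)
i: 6·25 - 23·11 = 150 - 253 = -103
j: 23·12 - 11·25 = 276 - 275 = 1
k: 11·11 - 6·12 = 121 - 72 = 49
DE × DF = (-103, 1, 49)
|DE × DF| = √13011 ≈ 114.0658
area = ½ · 114.0658 ≈ 57.033

57.033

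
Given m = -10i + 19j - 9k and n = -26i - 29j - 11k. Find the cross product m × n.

i: 19·(-11) - (-9)·(-29) = -209 - 261 = -470
j: (-9)·(-26) - (-10)·(-11) = 234 - 110 = 124
k: (-10)·(-29) - 19·(-26) = 290 - (-494) = 784
m × n = (-470, 124, 784)

(-470, 124, 784)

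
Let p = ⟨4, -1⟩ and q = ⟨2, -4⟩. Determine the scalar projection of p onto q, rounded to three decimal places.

p · q = 4·2 + (-1)·(-4) = 8 + 4 = 12
|q| = √(4 + 16) = √20 ≈ 4.4721
comp_q p = 12 / √20 ≈ 2.683

2.683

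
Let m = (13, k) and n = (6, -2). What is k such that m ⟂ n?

m · n = 13·6 + k·(-2) = 78 - 2k
Set equal to 0: -2k = -78, so k = 39.

39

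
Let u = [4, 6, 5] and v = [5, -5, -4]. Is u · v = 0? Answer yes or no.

no

u · v = 4·5 + 6·(-5) + 5·(-4) = 20 - 30 - 20 = -30
Nonzero, so the vectors are not orthogonal.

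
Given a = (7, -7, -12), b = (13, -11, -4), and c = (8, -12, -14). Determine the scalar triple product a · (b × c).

508

b × c:
i: (-11)·(-14) - (-4)·(-12) = 154 - 48 = 106
j: (-4)·8 - 13·(-14) = -32 - (-182) = 150
k: 13·(-12) - (-11)·8 = -156 - (-88) = -68
b × c = (106, 150, -68)
a · (b × c) = 7·106 + (-7)·150 + (-12)·(-68) = 742 - 1050 + 816 = 508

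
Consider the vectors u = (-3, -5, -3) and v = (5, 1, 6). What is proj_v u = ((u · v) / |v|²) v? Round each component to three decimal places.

(-3.065, -0.613, -3.677)

u · v = (-3)·5 + (-5)·1 + (-3)·6 = -15 - 5 - 18 = -38
|v|² = 25 + 1 + 36 = 62
proj_v u = (-38/62) · (5, 1, 6) ≈ (-3.065, -0.613, -3.677)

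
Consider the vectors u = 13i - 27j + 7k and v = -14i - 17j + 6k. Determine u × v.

i: (-27)·6 - 7·(-17) = -162 - (-119) = -43
j: 7·(-14) - 13·6 = -98 - 78 = -176
k: 13·(-17) - (-27)·(-14) = -221 - 378 = -599
u × v = (-43, -176, -599)

(-43, -176, -599)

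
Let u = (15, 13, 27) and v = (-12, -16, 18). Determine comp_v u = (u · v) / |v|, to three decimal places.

3.642

u · v = 15·(-12) + 13·(-16) + 27·18 = -180 - 208 + 486 = 98
|v| = √(144 + 256 + 324) = √724 ≈ 26.9072
comp_v u = 98 / √724 ≈ 3.642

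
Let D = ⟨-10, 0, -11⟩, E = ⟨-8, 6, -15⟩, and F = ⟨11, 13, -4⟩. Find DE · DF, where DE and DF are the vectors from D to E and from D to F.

DE = E − D = (2, 6, -4)
DF = F − D = (21, 13, 7)
DE · DF = 2·21 + 6·13 + (-4)·7 = 42 + 78 - 28 = 92

92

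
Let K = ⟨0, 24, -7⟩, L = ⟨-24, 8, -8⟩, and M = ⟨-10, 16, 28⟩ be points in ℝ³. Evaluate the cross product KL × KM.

KL = (-24, -16, -1)
KM = (-10, -8, 35)
i: (-16)·35 - (-1)·(-8) = -560 - 8 = -568
j: (-1)·(-10) - (-24)·35 = 10 - (-840) = 850
k: (-24)·(-8) - (-16)·(-10) = 192 - 160 = 32
KL × KM = (-568, 850, 32)

(-568, 850, 32)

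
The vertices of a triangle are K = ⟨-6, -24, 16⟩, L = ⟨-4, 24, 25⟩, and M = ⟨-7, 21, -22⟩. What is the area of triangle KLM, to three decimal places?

1117.136

KL = (2, 48, 9),  KM = (-1, 45, -38)
i: 48·(-38) - 9·45 = -1824 - 405 = -2229
j: 9·(-1) - 2·(-38) = -9 - (-76) = 67
k: 2·45 - 48·(-1) = 90 - (-48) = 138
KL × KM = (-2229, 67, 138)
|KL × KM| = √4991974 ≈ 2234.2726
area = ½ · 2234.2726 ≈ 1117.136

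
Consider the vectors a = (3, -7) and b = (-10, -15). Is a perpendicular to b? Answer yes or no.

a · b = 3·(-10) + (-7)·(-15) = -30 + 105 = 75
Nonzero, so the vectors are not orthogonal.

no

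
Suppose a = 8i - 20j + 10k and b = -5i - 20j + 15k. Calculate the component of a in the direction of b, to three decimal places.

20.004

a · b = 8·(-5) + (-20)·(-20) + 10·15 = -40 + 400 + 150 = 510
|b| = √(25 + 400 + 225) = √650 ≈ 25.4951
comp_b a = 510 / √650 ≈ 20.004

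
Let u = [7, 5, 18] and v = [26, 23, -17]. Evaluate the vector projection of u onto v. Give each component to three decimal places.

(-0.157, -0.139, 0.102)

u · v = 7·26 + 5·23 + 18·(-17) = 182 + 115 - 306 = -9
|v|² = 676 + 529 + 289 = 1494
proj_v u = (-9/1494) · (26, 23, -17) ≈ (-0.157, -0.139, 0.102)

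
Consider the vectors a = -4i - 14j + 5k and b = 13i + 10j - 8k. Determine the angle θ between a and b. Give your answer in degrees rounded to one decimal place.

145.7

a · b = (-4)·13 + (-14)·10 + 5·(-8) = -52 - 140 - 40 = -232
|a|² = 16 + 196 + 25 = 237,  |a| = √237 ≈ 15.394804
|b|² = 169 + 100 + 64 = 333,  |b| = √333 ≈ 18.248288
cos θ = -232 / (15.394804 · 18.248288) ≈ -0.82583
θ = arccos(-0.82583) ≈ 145.7°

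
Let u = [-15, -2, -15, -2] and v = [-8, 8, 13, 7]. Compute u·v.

u · v = (-15)·(-8) + (-2)·8 + (-15)·13 + (-2)·7 = 120 - 16 - 195 - 14 = -105

-105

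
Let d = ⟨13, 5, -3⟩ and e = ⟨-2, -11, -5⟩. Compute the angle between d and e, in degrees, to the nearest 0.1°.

d · e = 13·(-2) + 5·(-11) + (-3)·(-5) = -26 - 55 + 15 = -66
|d|² = 169 + 25 + 9 = 203,  |d| = √203 ≈ 14.247807
|e|² = 4 + 121 + 25 = 150,  |e| = √150 ≈ 12.247449
cos θ = -66 / (14.247807 · 12.247449) ≈ -0.37823
θ = arccos(-0.37823) ≈ 112.2°

112.2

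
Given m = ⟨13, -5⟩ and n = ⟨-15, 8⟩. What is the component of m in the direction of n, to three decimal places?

-13.824

m · n = 13·(-15) + (-5)·8 = -195 - 40 = -235
|n| = √(225 + 64) = √289 ≈ 17.0000
comp_n m = -235 / √289 ≈ -13.824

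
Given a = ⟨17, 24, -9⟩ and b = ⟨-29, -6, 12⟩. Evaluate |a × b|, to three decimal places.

640.969

i: 24·12 - (-9)·(-6) = 288 - 54 = 234
j: (-9)·(-29) - 17·12 = 261 - 204 = 57
k: 17·(-6) - 24·(-29) = -102 - (-696) = 594
a × b = (234, 57, 594)
|a × b| = √(234² + 57² + 594²) = √410841 ≈ 640.9688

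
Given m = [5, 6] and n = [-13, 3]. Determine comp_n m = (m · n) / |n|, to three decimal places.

m · n = 5·(-13) + 6·3 = -65 + 18 = -47
|n| = √(169 + 9) = √178 ≈ 13.3417
comp_n m = -47 / √178 ≈ -3.523

-3.523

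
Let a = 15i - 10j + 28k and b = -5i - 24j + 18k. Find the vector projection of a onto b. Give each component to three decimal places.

(-3.616, -17.358, 13.018)

a · b = 15·(-5) + (-10)·(-24) + 28·18 = -75 + 240 + 504 = 669
|b|² = 25 + 576 + 324 = 925
proj_b a = (669/925) · (-5, -24, 18) ≈ (-3.616, -17.358, 13.018)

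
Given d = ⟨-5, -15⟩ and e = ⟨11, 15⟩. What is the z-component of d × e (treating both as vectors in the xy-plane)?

90

(-5)·15 - (-15)·11 = -75 - (-165) = 90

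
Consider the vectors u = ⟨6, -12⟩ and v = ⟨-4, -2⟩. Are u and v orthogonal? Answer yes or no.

u · v = 6·(-4) + (-12)·(-2) = -24 + 24 = 0
Zero, so the vectors are orthogonal.

yes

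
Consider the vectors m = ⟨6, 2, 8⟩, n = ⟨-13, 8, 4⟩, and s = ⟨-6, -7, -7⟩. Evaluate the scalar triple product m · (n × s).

n × s:
i: 8·(-7) - 4·(-7) = -56 - (-28) = -28
j: 4·(-6) - (-13)·(-7) = -24 - 91 = -115
k: (-13)·(-7) - 8·(-6) = 91 - (-48) = 139
n × s = (-28, -115, 139)
m · (n × s) = 6·(-28) + 2·(-115) + 8·139 = -168 - 230 + 1112 = 714

714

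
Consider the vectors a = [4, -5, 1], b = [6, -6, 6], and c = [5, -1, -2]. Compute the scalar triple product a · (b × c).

-114

b × c:
i: (-6)·(-2) - 6·(-1) = 12 - (-6) = 18
j: 6·5 - 6·(-2) = 30 - (-12) = 42
k: 6·(-1) - (-6)·5 = -6 - (-30) = 24
b × c = (18, 42, 24)
a · (b × c) = 4·18 + (-5)·42 + 1·24 = 72 - 210 + 24 = -114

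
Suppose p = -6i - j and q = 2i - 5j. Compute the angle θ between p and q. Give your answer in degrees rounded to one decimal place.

102.3

p · q = (-6)·2 + (-1)·(-5) = -12 + 5 = -7
|p|² = 36 + 1 = 37,  |p| = √37 ≈ 6.082763
|q|² = 4 + 25 = 29,  |q| = √29 ≈ 5.385165
cos θ = -7 / (6.082763 · 5.385165) ≈ -0.21370
θ = arccos(-0.21370) ≈ 102.3°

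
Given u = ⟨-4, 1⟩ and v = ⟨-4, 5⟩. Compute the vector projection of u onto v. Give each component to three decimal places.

(-2.049, 2.561)

u · v = (-4)·(-4) + 1·5 = 16 + 5 = 21
|v|² = 16 + 25 = 41
proj_v u = (21/41) · (-4, 5) ≈ (-2.049, 2.561)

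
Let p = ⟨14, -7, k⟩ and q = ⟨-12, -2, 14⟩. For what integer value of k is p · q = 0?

p · q = 14·(-12) + (-7)·(-2) + k·14 = -154 + 14k
Set equal to 0: 14k = 154, so k = 11.

11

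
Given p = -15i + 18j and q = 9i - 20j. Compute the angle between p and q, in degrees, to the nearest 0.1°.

164.4

p · q = (-15)·9 + 18·(-20) = -135 - 360 = -495
|p|² = 225 + 324 = 549,  |p| = √549 ≈ 23.430749
|q|² = 81 + 400 = 481,  |q| = √481 ≈ 21.931712
cos θ = -495 / (23.430749 · 21.931712) ≈ -0.96327
θ = arccos(-0.96327) ≈ 164.4°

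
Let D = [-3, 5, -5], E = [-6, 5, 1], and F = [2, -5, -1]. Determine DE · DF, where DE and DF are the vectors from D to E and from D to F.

DE = E − D = (-3, 0, 6)
DF = F − D = (5, -10, 4)
DE · DF = (-3)·5 + 0·(-10) + 6·4 = -15 + 0 + 24 = 9

9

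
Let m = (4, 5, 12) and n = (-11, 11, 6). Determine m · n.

m · n = 4·(-11) + 5·11 + 12·6 = -44 + 55 + 72 = 83

83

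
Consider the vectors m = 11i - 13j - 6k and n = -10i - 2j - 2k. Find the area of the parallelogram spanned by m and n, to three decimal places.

173.274

i: (-13)·(-2) - (-6)·(-2) = 26 - 12 = 14
j: (-6)·(-10) - 11·(-2) = 60 - (-22) = 82
k: 11·(-2) - (-13)·(-10) = -22 - 130 = -152
m × n = (14, 82, -152)
|m × n| = √(14² + 82² + (-152)²) = √30024 ≈ 173.2743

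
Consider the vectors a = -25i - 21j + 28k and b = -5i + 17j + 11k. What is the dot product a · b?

a · b = (-25)·(-5) + (-21)·17 + 28·11 = 125 - 357 + 308 = 76

76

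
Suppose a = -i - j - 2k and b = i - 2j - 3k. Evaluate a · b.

a · b = (-1)·1 + (-1)·(-2) + (-2)·(-3) = -1 + 2 + 6 = 7

7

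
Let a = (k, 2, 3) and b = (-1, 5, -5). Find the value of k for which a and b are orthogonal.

-5

a · b = k·(-1) + 2·5 + 3·(-5) = -5 - 1k
Set equal to 0: -1k = 5, so k = -5.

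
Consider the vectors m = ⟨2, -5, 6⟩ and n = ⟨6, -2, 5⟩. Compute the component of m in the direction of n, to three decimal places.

m · n = 2·6 + (-5)·(-2) + 6·5 = 12 + 10 + 30 = 52
|n| = √(36 + 4 + 25) = √65 ≈ 8.0623
comp_n m = 52 / √65 ≈ 6.450

6.450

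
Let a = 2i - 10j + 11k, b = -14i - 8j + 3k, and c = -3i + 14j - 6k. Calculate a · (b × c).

-1478

b × c:
i: (-8)·(-6) - 3·14 = 48 - 42 = 6
j: 3·(-3) - (-14)·(-6) = -9 - 84 = -93
k: (-14)·14 - (-8)·(-3) = -196 - 24 = -220
b × c = (6, -93, -220)
a · (b × c) = 2·6 + (-10)·(-93) + 11·(-220) = 12 + 930 - 2420 = -1478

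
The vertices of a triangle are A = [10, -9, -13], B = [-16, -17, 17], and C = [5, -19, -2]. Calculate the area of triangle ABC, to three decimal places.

167.212

AB = (-26, -8, 30),  AC = (-5, -10, 11)
i: (-8)·11 - 30·(-10) = -88 - (-300) = 212
j: 30·(-5) - (-26)·11 = -150 - (-286) = 136
k: (-26)·(-10) - (-8)·(-5) = 260 - 40 = 220
AB × AC = (212, 136, 220)
|AB × AC| = √111840 ≈ 334.4249
area = ½ · 334.4249 ≈ 167.212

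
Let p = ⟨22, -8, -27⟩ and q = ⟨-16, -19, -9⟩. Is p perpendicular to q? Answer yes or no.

p · q = 22·(-16) + (-8)·(-19) + (-27)·(-9) = -352 + 152 + 243 = 43
Nonzero, so the vectors are not orthogonal.

no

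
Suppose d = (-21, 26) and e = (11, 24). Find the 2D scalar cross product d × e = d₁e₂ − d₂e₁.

(-21)·24 - 26·11 = -504 - 286 = -790

-790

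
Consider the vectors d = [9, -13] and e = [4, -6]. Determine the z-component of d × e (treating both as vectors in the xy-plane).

-2

9·(-6) - (-13)·4 = -54 - (-52) = -2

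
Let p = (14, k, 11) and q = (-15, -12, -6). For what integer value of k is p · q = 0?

-23

p · q = 14·(-15) + k·(-12) + 11·(-6) = -276 - 12k
Set equal to 0: -12k = 276, so k = -23.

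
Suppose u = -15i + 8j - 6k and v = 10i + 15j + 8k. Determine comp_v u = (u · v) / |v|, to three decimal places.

-3.955

u · v = (-15)·10 + 8·15 + (-6)·8 = -150 + 120 - 48 = -78
|v| = √(100 + 225 + 64) = √389 ≈ 19.7231
comp_v u = -78 / √389 ≈ -3.955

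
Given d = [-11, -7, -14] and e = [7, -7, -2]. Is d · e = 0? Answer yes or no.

yes

d · e = (-11)·7 + (-7)·(-7) + (-14)·(-2) = -77 + 49 + 28 = 0
Zero, so the vectors are orthogonal.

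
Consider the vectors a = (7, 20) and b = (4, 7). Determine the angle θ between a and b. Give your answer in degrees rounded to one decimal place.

10.5

a · b = 7·4 + 20·7 = 28 + 140 = 168
|a|² = 49 + 400 = 449,  |a| = √449 ≈ 21.189620
|b|² = 16 + 49 = 65,  |b| = √65 ≈ 8.062258
cos θ = 168 / (21.189620 · 8.062258) ≈ 0.98340
θ = arccos(0.98340) ≈ 10.5°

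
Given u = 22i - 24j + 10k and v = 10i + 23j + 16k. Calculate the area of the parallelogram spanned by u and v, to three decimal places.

998.507

i: (-24)·16 - 10·23 = -384 - 230 = -614
j: 10·10 - 22·16 = 100 - 352 = -252
k: 22·23 - (-24)·10 = 506 - (-240) = 746
u × v = (-614, -252, 746)
|u × v| = √((-614)² + (-252)² + 746²) = √997016 ≈ 998.5069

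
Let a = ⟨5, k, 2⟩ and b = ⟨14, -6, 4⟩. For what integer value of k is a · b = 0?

a · b = 5·14 + k·(-6) + 2·4 = 78 - 6k
Set equal to 0: -6k = -78, so k = 13.

13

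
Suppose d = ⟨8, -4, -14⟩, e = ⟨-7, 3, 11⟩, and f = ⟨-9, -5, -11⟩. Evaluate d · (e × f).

12

e × f:
i: 3·(-11) - 11·(-5) = -33 - (-55) = 22
j: 11·(-9) - (-7)·(-11) = -99 - 77 = -176
k: (-7)·(-5) - 3·(-9) = 35 - (-27) = 62
e × f = (22, -176, 62)
d · (e × f) = 8·22 + (-4)·(-176) + (-14)·62 = 176 + 704 - 868 = 12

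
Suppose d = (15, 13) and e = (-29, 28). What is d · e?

-71

d · e = 15·(-29) + 13·28 = -435 + 364 = -71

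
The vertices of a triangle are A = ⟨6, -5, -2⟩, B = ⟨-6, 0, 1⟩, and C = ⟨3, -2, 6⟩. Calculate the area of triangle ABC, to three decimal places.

47.358

AB = (-12, 5, 3),  AC = (-3, 3, 8)
i: 5·8 - 3·3 = 40 - 9 = 31
j: 3·(-3) - (-12)·8 = -9 - (-96) = 87
k: (-12)·3 - 5·(-3) = -36 - (-15) = -21
AB × AC = (31, 87, -21)
|AB × AC| = √8971 ≈ 94.7154
area = ½ · 94.7154 ≈ 47.358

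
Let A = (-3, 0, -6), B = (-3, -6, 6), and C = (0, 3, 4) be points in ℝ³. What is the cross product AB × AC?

(-96, 36, 18)

AB = (0, -6, 12)
AC = (3, 3, 10)
i: (-6)·10 - 12·3 = -60 - 36 = -96
j: 12·3 - 0·10 = 36 - 0 = 36
k: 0·3 - (-6)·3 = 0 - (-18) = 18
AB × AC = (-96, 36, 18)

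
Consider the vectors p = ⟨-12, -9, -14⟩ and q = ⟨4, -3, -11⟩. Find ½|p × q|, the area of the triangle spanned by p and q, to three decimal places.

104.615

i: (-9)·(-11) - (-14)·(-3) = 99 - 42 = 57
j: (-14)·4 - (-12)·(-11) = -56 - 132 = -188
k: (-12)·(-3) - (-9)·4 = 36 - (-36) = 72
p × q = (57, -188, 72)
|p × q| = √(57² + (-188)² + 72²) = √43777 ≈ 209.2295
area = ½ · 209.2295 ≈ 104.615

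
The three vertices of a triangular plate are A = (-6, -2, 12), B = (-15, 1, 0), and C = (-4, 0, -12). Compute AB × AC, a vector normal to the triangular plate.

(-48, -240, -24)

AB = (-9, 3, -12)
AC = (2, 2, -24)
i: 3·(-24) - (-12)·2 = -72 - (-24) = -48
j: (-12)·2 - (-9)·(-24) = -24 - 216 = -240
k: (-9)·2 - 3·2 = -18 - 6 = -24
AB × AC = (-48, -240, -24)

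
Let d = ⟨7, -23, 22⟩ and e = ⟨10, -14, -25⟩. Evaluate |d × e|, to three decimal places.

976.288

i: (-23)·(-25) - 22·(-14) = 575 - (-308) = 883
j: 22·10 - 7·(-25) = 220 - (-175) = 395
k: 7·(-14) - (-23)·10 = -98 - (-230) = 132
d × e = (883, 395, 132)
|d × e| = √(883² + 395² + 132²) = √953138 ≈ 976.2879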